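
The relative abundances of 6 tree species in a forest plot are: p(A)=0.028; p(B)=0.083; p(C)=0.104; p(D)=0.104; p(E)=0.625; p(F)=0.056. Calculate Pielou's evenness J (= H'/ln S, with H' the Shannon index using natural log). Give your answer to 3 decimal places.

0.688

H' = −Σ pᵢ ln pᵢ = −((-0.10012) + (-0.20658) + (-0.23539) + (-0.23539) + (-0.29375) + (-0.16141)) = 1.23264 (working shown to 5 dp, full precision carried).
With S = 6 species, ln S = 1.79176, so J = 1.23264/1.79176 = 0.68795, i.e. 0.688 to 3 decimal places.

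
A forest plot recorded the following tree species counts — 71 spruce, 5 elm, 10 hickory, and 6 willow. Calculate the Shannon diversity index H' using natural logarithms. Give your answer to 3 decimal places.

Total N = 71+5+10+6 = 92, so the proportions are 0.77174, 0.05435, 0.1087, 0.06522 (working shown to 5 dp, full precision carried).
Each pᵢ ln pᵢ term: 0.77174×(-0.25911)=-0.19996, 0.05435×(-2.91235)=-0.15828, 0.1087×(-2.21920)=-0.24122, 0.06522×(-2.73003)=-0.17805.
Sum = -0.77751, so H' = 0.778.

0.778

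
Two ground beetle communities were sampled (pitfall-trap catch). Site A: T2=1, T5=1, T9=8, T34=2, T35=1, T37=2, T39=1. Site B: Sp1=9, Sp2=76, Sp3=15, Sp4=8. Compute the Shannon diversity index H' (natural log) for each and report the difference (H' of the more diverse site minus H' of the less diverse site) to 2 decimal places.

0.64

Site A: N=16, proportions 0.0625, 0.0625, 0.5, 0.125, 0.0625, 0.125, 0.0625, giving H' = 1.5596 (working shown to 4 dp, full precision carried).
Site B: N=108, proportions 0.0833, 0.7037, 0.1389, 0.0741, giving H' = 0.9213.
Difference = |1.5596 − 0.9213| = 0.6383, i.e. 0.64 to 2 decimal places.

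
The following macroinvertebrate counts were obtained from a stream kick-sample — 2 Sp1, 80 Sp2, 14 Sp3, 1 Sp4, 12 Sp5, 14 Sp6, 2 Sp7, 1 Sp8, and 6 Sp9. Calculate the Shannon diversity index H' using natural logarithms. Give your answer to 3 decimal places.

Total N = 2+80+14+1+12+14+2+1+6 = 132, so the proportions are 0.01515, 0.60606, 0.10606, 0.00758, 0.09091, 0.10606, 0.01515, 0.00758, 0.04545 (working shown to 5 dp, full precision carried).
Each pᵢ ln pᵢ term: 0.01515×(-4.18965)=-0.06348, 0.60606×(-0.50078)=-0.30350, 0.10606×(-2.24374)=-0.23797, 0.00758×(-4.88280)=-0.03699, 0.09091×(-2.39790)=-0.21799, 0.10606×(-2.24374)=-0.23797, 0.01515×(-4.18965)=-0.06348, 0.00758×(-4.88280)=-0.03699, 0.04545×(-3.09104)=-0.14050.
Sum = -1.33888, so H' = 1.339.

1.339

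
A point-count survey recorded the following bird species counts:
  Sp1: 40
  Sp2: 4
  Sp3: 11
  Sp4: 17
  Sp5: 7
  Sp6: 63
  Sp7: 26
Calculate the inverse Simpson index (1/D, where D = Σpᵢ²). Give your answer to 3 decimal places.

Total N = 40+4+11+17+7+63+26 = 168, so the proportions are 0.2380952, 0.0238095, 0.0654762, 0.1011905, 0.0416667, 0.375, 0.1547619 (working shown to 7 dp, full precision carried).
D = 0.2380952² + 0.0238095² + 0.0654762² + 0.1011905² + 0.0416667² + 0.375² + 0.1547619² = 0.0566893 + 0.0005669 + 0.0042871 + 0.0102395 + 0.0017361 + 0.1406250 + 0.0239512 = 0.2380952.
So 1/D = 4.20000, i.e. 4.200 to 3 decimal places.

4.200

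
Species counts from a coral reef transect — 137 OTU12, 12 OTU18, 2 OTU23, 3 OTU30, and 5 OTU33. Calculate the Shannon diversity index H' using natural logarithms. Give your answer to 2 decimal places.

0.56

Total N = 137+12+2+3+5 = 159, so the proportions are 0.8616, 0.0755, 0.0126, 0.0189, 0.0314 (working shown to 4 dp, full precision carried).
Each pᵢ ln pᵢ term: 0.8616×(-0.1489)=-0.1283, 0.0755×(-2.5840)=-0.1950, 0.0126×(-4.3758)=-0.0550, 0.0189×(-3.9703)=-0.0749, 0.0314×(-3.4595)=-0.1088.
Sum = -0.5621, so H' = 0.56.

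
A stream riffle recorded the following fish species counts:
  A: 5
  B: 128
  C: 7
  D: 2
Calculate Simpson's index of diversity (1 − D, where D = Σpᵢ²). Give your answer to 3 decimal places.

0.184

Total N = 5+128+7+2 = 142, so the proportions are 0.03521, 0.90141, 0.0493, 0.01408 (working shown to 5 dp, full precision carried).
D = 0.03521² + 0.90141² + 0.0493² + 0.01408² = 0.00124 + 0.81254 + 0.00243 + 0.00020 = 0.81641.
So 1 − D = 0.18359, i.e. 0.184 to 3 decimal places.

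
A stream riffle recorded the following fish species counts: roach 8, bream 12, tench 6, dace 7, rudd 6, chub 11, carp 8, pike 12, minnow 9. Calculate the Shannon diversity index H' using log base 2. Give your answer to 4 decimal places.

3.1229

Total N = 8+12+6+7+6+11+8+12+9 = 79, so the proportions are 0.101266, 0.151899, 0.075949, 0.088608, 0.075949, 0.139241, 0.101266, 0.151899, 0.113924 (working shown to 6 dp, full precision carried).
Each pᵢ log₂ pᵢ term: 0.101266×(-3.303781)=-0.334560, 0.151899×(-2.718818)=-0.412985, 0.075949×(-3.718818)=-0.282442, 0.088608×(-3.496426)=-0.309810, 0.075949×(-3.718818)=-0.282442, 0.139241×(-2.844349)=-0.396049, 0.101266×(-3.303781)=-0.334560, 0.151899×(-2.718818)=-0.412985, 0.113924×(-3.133856)=-0.357022.
Sum = -3.122854, so H' = 3.1229.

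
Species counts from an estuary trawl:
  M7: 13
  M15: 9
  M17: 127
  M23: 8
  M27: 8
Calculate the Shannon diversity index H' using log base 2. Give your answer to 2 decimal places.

1.23

Total N = 13+9+127+8+8 = 165, so the proportions are 0.0788, 0.0545, 0.7697, 0.0485, 0.0485 (working shown to 4 dp, full precision carried).
Each pᵢ log₂ pᵢ term: 0.0788×(-3.6659)=-0.2888, 0.0545×(-4.1964)=-0.2289, 0.7697×(-0.3776)=-0.2907, 0.0485×(-4.3663)=-0.2117, 0.0485×(-4.3663)=-0.2117.
Sum = -1.2318, so H' = 1.23.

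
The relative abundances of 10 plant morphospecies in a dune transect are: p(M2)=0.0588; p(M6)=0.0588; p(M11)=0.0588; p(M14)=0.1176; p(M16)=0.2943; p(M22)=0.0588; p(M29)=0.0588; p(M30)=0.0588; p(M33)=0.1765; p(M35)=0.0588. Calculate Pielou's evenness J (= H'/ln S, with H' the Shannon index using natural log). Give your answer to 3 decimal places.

H' = −Σ pᵢ ln pᵢ = −((-0.16662) + (-0.16662) + (-0.16662) + (-0.25172) + (-0.35997) + (-0.16662) + (-0.16662) + (-0.16662) + (-0.30613) + (-0.16662)) = 2.08414 (working shown to 5 dp, full precision carried).
With S = 10 species, ln S = 2.30259, so J = 2.08414/2.30259 = 0.90513, i.e. 0.905 to 3 decimal places.

0.905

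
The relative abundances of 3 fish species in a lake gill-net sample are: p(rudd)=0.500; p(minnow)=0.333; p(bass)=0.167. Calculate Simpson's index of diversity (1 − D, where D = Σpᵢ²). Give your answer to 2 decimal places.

0.61

D = 0.5² + 0.333² + 0.167² = 0.2500 + 0.1109 + 0.0279 = 0.3888 (working shown to 4 dp, full precision carried).
So 1 − D = 0.6112, i.e. 0.61 to 2 decimal places.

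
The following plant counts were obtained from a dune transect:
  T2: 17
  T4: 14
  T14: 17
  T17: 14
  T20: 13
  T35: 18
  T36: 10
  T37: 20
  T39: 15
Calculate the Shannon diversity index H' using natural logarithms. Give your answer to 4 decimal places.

2.1798

Total N = 17+14+17+14+13+18+10+20+15 = 138, so the proportions are 0.123188, 0.101449, 0.123188, 0.101449, 0.094203, 0.130435, 0.072464, 0.144928, 0.108696 (working shown to 6 dp, full precision carried).
Each pᵢ ln pᵢ term: 0.123188×(-2.094040)=-0.257961, 0.101449×(-2.288196)=-0.232136, 0.123188×(-2.094040)=-0.257961, 0.101449×(-2.288196)=-0.232136, 0.094203×(-2.362304)=-0.222536, 0.130435×(-2.036882)=-0.265680, 0.072464×(-2.624669)=-0.190193, 0.144928×(-1.931521)=-0.279931, 0.108696×(-2.219203)=-0.241218.
Sum = -2.179753, so H' = 2.1798.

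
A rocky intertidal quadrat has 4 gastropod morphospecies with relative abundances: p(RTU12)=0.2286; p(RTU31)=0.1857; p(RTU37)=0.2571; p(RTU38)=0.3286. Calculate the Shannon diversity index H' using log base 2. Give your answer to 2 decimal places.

Each pᵢ log₂ pᵢ term (working shown to 4 dp, full precision carried): 0.2286×(-2.1291)=-0.4867, 0.1857×(-2.4290)=-0.4511, 0.2571×(-1.9596)=-0.5038, 0.3286×(-1.6056)=-0.5276.
Sum = -1.9692, so H' = 1.97.

1.97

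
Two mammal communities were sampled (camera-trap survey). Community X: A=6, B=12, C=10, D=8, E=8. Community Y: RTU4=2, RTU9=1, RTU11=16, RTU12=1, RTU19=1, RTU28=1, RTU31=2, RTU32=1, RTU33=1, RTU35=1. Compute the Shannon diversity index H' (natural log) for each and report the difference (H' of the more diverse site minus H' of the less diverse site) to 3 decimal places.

0.033

Community X: N=44, proportions 0.13636, 0.27273, 0.22727, 0.18182, 0.18182, giving H' = 1.58268 (working shown to 5 dp, full precision carried).
Community Y: N=27, proportions 0.07407, 0.03704, 0.59259, 0.03704, 0.03704, 0.03704, 0.07407, 0.03704, 0.03704, 0.03704, giving H' = 1.55013.
Difference = |1.58268 − 1.55013| = 0.03255, i.e. 0.033 to 3 decimal places.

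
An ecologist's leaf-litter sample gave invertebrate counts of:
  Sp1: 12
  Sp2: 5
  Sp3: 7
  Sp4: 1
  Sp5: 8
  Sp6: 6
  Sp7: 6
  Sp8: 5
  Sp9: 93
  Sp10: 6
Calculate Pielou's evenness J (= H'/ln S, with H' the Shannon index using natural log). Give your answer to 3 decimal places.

Total N = 12+5+7+1+8+6+6+5+93+6 = 149, so the proportions are 0.08054, 0.03356, 0.04698, 0.00671, 0.05369, 0.04027, 0.04027, 0.03356, 0.62416, 0.04027 (working shown to 5 dp, full precision carried).
H' = −Σ pᵢ ln pᵢ = −((-0.20288) + (-0.11391) + (-0.14367) + (-0.03358) + (-0.15702) + (-0.12935) + (-0.12935) + (-0.11391) + (-0.29420) + (-0.12935)) = 1.44721.
With S = 10 species, ln S = 2.30259, so J = 1.44721/2.30259 = 0.62852, i.e. 0.629 to 3 decimal places.

0.629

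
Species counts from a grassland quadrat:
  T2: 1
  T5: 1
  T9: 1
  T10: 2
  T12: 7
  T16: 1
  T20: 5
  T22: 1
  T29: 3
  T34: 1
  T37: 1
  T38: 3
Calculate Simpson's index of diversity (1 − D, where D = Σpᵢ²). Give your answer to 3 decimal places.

Total N = 1+1+1+2+7+1+5+1+3+1+1+3 = 27, so the proportions are 0.03704, 0.03704, 0.03704, 0.07407, 0.25926, 0.03704, 0.18519, 0.03704, 0.11111, 0.03704, 0.03704, 0.11111 (working shown to 5 dp, full precision carried).
D = 0.03704² + 0.03704² + 0.03704² + 0.07407² + 0.25926² + 0.03704² + 0.18519² + 0.03704² + 0.11111² + 0.03704² + 0.03704² + 0.11111² = 0.00137 + 0.00137 + 0.00137 + 0.00549 + 0.06722 + 0.00137 + 0.03429 + 0.00137 + 0.01235 + 0.00137 + 0.00137 + 0.01235 = 0.14129.
So 1 − D = 0.85871, i.e. 0.859 to 3 decimal places.

0.859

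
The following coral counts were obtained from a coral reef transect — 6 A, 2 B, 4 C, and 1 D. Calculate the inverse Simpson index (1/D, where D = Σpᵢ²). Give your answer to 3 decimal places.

2.965

Total N = 6+2+4+1 = 13, so the proportions are 0.461538, 0.153846, 0.307692, 0.076923 (working shown to 6 dp, full precision carried).
D = 0.461538² + 0.153846² + 0.307692² + 0.076923² = 0.213018 + 0.023669 + 0.094675 + 0.005917 = 0.337278.
So 1/D = 2.96491, i.e. 2.965 to 3 decimal places.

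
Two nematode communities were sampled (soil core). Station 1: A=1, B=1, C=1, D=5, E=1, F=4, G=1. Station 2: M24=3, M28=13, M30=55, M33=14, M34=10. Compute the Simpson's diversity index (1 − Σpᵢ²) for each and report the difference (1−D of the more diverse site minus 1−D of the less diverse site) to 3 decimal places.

0.153

Station 1: N=14, proportions 0.07143, 0.07143, 0.07143, 0.35714, 0.07143, 0.28571, 0.07143, giving 1−D = 0.76531 (working shown to 5 dp, full precision carried).
Station 2: N=95, proportions 0.03158, 0.13684, 0.57895, 0.14737, 0.10526, giving 1−D = 0.61230.
Difference = |0.76531 − 0.61230| = 0.15301, i.e. 0.153 to 3 decimal places.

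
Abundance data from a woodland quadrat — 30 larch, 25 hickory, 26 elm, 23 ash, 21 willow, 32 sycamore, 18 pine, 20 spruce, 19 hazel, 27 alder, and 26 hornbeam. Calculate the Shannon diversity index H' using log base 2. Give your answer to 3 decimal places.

Total N = 30+25+26+23+21+32+18+20+19+27+26 = 267, so the proportions are 0.11236, 0.09363, 0.09738, 0.08614, 0.07865, 0.11985, 0.06742, 0.07491, 0.07116, 0.10112, 0.09738 (working shown to 5 dp, full precision carried).
Each pᵢ log₂ pᵢ term: 0.11236×(-3.15381)=-0.35436, 0.09363×(-3.41684)=-0.31993, 0.09738×(-3.36026)=-0.32722, 0.08614×(-3.53713)=-0.30470, 0.07865×(-3.66838)=-0.28852, 0.11985×(-3.06070)=-0.36682, 0.06742×(-3.89077)=-0.26230, 0.07491×(-3.73877)=-0.28006, 0.07116×(-3.81277)=-0.27132, 0.10112×(-3.30581)=-0.33430, 0.09738×(-3.36026)=-0.32722.
Sum = -3.43674, so H' = 3.437.

3.437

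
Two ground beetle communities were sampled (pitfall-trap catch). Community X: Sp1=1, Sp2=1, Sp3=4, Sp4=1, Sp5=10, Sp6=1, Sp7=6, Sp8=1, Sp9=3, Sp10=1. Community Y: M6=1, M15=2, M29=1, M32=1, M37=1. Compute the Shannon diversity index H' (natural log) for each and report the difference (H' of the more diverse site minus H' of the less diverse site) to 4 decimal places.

Community X: N=29, proportions 0.03448276, 0.03448276, 0.13793103, 0.03448276, 0.34482759, 0.03448276, 0.20689655, 0.03448276, 0.10344828, 0.03448276, giving H' = 1.89772955 (working shown to 8 dp, full precision carried).
Community Y: N=6, proportions 0.16666667, 0.33333333, 0.16666667, 0.16666667, 0.16666667, giving H' = 1.56071041.
Difference = |1.89772955 − 1.56071041| = 0.33701914, i.e. 0.3370 to 4 decimal places.

0.3370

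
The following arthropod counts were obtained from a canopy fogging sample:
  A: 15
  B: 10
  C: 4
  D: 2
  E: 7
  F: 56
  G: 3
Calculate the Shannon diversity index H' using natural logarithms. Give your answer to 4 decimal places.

1.3488

Total N = 15+10+4+2+7+56+3 = 97, so the proportions are 0.154639, 0.103093, 0.041237, 0.020619, 0.072165, 0.57732, 0.030928 (working shown to 6 dp, full precision carried).
Each pᵢ ln pᵢ term: 0.154639×(-1.866661)=-0.288659, 0.103093×(-2.272126)=-0.234240, 0.041237×(-3.188417)=-0.131481, 0.020619×(-3.881564)=-0.080032, 0.072165×(-2.628801)=-0.189707, 0.57732×(-0.549359)=-0.317156, 0.030928×(-3.476099)=-0.107508.
Sum = -1.348783, so H' = 1.3488.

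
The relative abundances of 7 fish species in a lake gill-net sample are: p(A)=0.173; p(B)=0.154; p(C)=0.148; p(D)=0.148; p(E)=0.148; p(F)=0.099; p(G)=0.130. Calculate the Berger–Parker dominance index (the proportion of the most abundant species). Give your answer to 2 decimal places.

0.17

The largest proportion is 0.173, i.e. d = 0.17 to 2 decimal places.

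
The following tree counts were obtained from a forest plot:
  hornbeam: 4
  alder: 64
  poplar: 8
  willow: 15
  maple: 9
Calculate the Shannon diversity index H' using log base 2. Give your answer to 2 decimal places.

Total N = 4+64+8+15+9 = 100, so the proportions are 0.04, 0.64, 0.08, 0.15, 0.09 (working shown to 4 dp, full precision carried).
Each pᵢ log₂ pᵢ term: 0.04×(-4.6439)=-0.1858, 0.64×(-0.6439)=-0.4121, 0.08×(-3.6439)=-0.2915, 0.15×(-2.7370)=-0.4105, 0.09×(-3.4739)=-0.3127.
Sum = -1.6125, so H' = 1.61.

1.61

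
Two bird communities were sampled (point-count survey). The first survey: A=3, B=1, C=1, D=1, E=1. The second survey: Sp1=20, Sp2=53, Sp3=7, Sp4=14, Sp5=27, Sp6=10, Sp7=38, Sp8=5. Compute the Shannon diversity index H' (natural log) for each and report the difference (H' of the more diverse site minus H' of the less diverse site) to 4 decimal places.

The first survey: N=7, proportions 0.42857143, 0.14285714, 0.14285714, 0.14285714, 0.14285714, giving H' = 1.47507631 (working shown to 8 dp, full precision carried).
The second survey: N=174, proportions 0.11494253, 0.3045977, 0.04022989, 0.08045977, 0.15517241, 0.05747126, 0.2183908, 0.02873563, giving H' = 1.83033576.
Difference = |1.47507631 − 1.83033576| = 0.35525945, i.e. 0.3553 to 4 decimal places.

0.3553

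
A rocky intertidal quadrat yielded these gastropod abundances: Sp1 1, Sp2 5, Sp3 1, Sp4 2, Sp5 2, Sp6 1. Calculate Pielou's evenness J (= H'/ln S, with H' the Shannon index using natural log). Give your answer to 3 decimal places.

0.884

Total N = 1+5+1+2+2+1 = 12, so the proportions are 0.08333, 0.41667, 0.08333, 0.16667, 0.16667, 0.08333 (working shown to 5 dp, full precision carried).
H' = −Σ pᵢ ln pᵢ = −((-0.20708) + (-0.36478) + (-0.20708) + (-0.29863) + (-0.29863) + (-0.20708)) = 1.58326.
With S = 6 species, ln S = 1.79176, so J = 1.58326/1.79176 = 0.88363, i.e. 0.884 to 3 decimal places.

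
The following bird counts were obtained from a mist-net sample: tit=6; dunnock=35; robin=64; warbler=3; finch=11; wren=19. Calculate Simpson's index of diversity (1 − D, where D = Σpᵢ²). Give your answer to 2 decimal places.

Total N = 6+35+64+3+11+19 = 138, so the proportions are 0.0435, 0.2536, 0.4638, 0.0217, 0.0797, 0.1377 (working shown to 4 dp, full precision carried).
D = 0.0435² + 0.2536² + 0.4638² + 0.0217² + 0.0797² + 0.1377² = 0.0019 + 0.0643 + 0.2151 + 0.0005 + 0.0064 + 0.0190 = 0.3071.
So 1 − D = 0.6929, i.e. 0.69 to 2 decimal places.

0.69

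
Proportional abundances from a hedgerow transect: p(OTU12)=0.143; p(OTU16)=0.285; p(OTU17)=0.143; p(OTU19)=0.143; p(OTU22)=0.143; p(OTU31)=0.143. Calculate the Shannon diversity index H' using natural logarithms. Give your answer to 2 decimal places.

Each pᵢ ln pᵢ term (working shown to 4 dp, full precision carried): 0.143×(-1.9449)=-0.2781, 0.285×(-1.2553)=-0.3578, 0.143×(-1.9449)=-0.2781, 0.143×(-1.9449)=-0.2781, 0.143×(-1.9449)=-0.2781, 0.143×(-1.9449)=-0.2781.
Sum = -1.7484, so H' = 1.75.

1.75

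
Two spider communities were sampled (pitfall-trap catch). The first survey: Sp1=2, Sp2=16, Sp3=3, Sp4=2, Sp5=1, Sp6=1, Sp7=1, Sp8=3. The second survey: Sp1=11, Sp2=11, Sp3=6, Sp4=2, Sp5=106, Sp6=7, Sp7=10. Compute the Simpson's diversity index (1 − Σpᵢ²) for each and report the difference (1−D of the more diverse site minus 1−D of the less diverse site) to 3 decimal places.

The first survey: N=29, proportions 0.06897, 0.55172, 0.10345, 0.06897, 0.03448, 0.03448, 0.03448, 0.10345, giving 1−D = 0.66112 (working shown to 5 dp, full precision carried).
The second survey: N=153, proportions 0.0719, 0.0719, 0.03922, 0.01307, 0.69281, 0.04575, 0.06536, giving 1−D = 0.50160.
Difference = |0.66112 − 0.50160| = 0.15952, i.e. 0.160 to 3 decimal places.

0.160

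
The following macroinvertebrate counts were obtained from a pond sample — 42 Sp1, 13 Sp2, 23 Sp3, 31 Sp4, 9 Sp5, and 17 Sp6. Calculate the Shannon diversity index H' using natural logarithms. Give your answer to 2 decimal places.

Total N = 42+13+23+31+9+17 = 135, so the proportions are 0.3111, 0.0963, 0.1704, 0.2296, 0.0667, 0.1259 (working shown to 4 dp, full precision carried).
Each pᵢ ln pᵢ term: 0.3111×(-1.1676)=-0.3633, 0.0963×(-2.3403)=-0.2254, 0.1704×(-1.7698)=-0.3015, 0.2296×(-1.4713)=-0.3379, 0.0667×(-2.7081)=-0.1805, 0.1259×(-2.0721)=-0.2609.
Sum = -1.6695, so H' = 1.67.

1.67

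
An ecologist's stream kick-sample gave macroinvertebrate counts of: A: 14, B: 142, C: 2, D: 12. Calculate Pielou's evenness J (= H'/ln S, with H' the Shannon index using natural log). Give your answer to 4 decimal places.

Total N = 14+142+2+12 = 170, so the proportions are 0.082353, 0.835294, 0.011765, 0.070588 (working shown to 6 dp, full precision carried).
H' = −Σ pᵢ ln pᵢ = −((-0.205614) + (-0.150329) + (-0.052266) + (-0.187122)) = 0.595331.
With S = 4 species, ln S = 1.386294, so J = 0.595331/1.386294 = 0.429441, i.e. 0.4294 to 4 decimal places.

0.4294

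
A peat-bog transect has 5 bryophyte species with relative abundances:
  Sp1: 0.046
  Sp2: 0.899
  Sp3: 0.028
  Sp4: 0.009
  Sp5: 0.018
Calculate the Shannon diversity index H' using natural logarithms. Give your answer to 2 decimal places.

0.45

Each pᵢ ln pᵢ term (working shown to 4 dp, full precision carried): 0.046×(-3.0791)=-0.1416, 0.899×(-0.1065)=-0.0957, 0.028×(-3.5756)=-0.1001, 0.009×(-4.7105)=-0.0424, 0.018×(-4.0174)=-0.0723.
Sum = -0.4522, so H' = 0.45.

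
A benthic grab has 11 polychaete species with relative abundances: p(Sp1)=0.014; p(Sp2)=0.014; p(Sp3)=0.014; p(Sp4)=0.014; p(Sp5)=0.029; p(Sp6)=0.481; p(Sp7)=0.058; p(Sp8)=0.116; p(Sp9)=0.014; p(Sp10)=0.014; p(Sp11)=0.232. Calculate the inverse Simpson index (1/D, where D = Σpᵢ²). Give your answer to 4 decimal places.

3.2892

D = 0.014² + 0.014² + 0.014² + 0.014² + 0.029² + 0.481² + 0.058² + 0.116² + 0.014² + 0.014² + 0.232² = 0.00019600 + 0.00019600 + 0.00019600 + 0.00019600 + 0.00084100 + 0.23136100 + 0.00336400 + 0.01345600 + 0.00019600 + 0.00019600 + 0.05382400 = 0.30402200 (working shown to 8 dp, full precision carried).
So 1/D = 3.289236, i.e. 3.2892 to 4 decimal places.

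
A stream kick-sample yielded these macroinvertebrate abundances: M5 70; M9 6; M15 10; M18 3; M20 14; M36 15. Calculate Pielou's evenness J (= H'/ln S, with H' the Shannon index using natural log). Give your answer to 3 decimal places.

Total N = 70+6+10+3+14+15 = 118, so the proportions are 0.59322, 0.05085, 0.08475, 0.02542, 0.11864, 0.12712 (working shown to 5 dp, full precision carried).
H' = −Σ pᵢ ln pᵢ = −((-0.30977) + (-0.15147) + (-0.20916) + (-0.09336) + (-0.25290) + (-0.26220)) = 1.27887.
With S = 6 species, ln S = 1.79176, so J = 1.27887/1.79176 = 0.71375, i.e. 0.714 to 3 decimal places.

0.714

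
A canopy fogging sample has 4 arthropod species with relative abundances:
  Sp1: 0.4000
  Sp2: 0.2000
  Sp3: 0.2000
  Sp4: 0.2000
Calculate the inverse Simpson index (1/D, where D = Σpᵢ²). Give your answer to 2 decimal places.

D = 0.4² + 0.2² + 0.2² + 0.2² = 0.160000 + 0.040000 + 0.040000 + 0.040000 = 0.280000 (working shown to 6 dp, full precision carried).
So 1/D = 3.5714, i.e. 3.57 to 2 decimal places.

3.57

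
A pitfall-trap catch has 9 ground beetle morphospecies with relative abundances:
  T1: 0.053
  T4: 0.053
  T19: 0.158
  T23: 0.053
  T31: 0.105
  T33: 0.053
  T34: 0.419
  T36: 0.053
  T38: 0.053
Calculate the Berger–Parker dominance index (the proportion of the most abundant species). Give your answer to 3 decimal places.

0.419

The largest proportion is 0.419, i.e. d = 0.419 to 3 decimal places.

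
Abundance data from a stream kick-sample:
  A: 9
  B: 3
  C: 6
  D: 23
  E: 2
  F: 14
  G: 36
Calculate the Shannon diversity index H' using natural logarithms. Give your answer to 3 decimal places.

1.594

Total N = 9+3+6+23+2+14+36 = 93, so the proportions are 0.09677, 0.03226, 0.06452, 0.24731, 0.02151, 0.15054, 0.3871 (working shown to 5 dp, full precision carried).
Each pᵢ ln pᵢ term: 0.09677×(-2.33537)=-0.22600, 0.03226×(-3.43399)=-0.11077, 0.06452×(-2.74084)=-0.17683, 0.24731×(-1.39711)=-0.34552, 0.02151×(-3.83945)=-0.08257, 0.15054×(-1.89354)=-0.28505, 0.3871×(-0.94908)=-0.36739.
Sum = -1.59413, so H' = 1.594.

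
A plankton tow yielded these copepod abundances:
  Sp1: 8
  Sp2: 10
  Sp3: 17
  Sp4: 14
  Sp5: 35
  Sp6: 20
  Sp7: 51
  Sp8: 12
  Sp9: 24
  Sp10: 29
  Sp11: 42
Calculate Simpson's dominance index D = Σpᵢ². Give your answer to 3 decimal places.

0.119

Total N = 8+10+17+14+35+20+51+12+24+29+42 = 262, so the proportions are 0.03053, 0.03817, 0.06489, 0.05344, 0.13359, 0.07634, 0.19466, 0.0458, 0.0916, 0.11069, 0.16031 (working shown to 5 dp, full precision carried).
D = 0.03053² + 0.03817² + 0.06489² + 0.05344² + 0.13359² + 0.07634² + 0.19466² + 0.0458² + 0.0916² + 0.11069² + 0.16031² = 0.00093 + 0.00146 + 0.00421 + 0.00286 + 0.01785 + 0.00583 + 0.03789 + 0.00210 + 0.00839 + 0.01225 + 0.02570 = 0.11946.
To 3 decimal places, D = 0.119.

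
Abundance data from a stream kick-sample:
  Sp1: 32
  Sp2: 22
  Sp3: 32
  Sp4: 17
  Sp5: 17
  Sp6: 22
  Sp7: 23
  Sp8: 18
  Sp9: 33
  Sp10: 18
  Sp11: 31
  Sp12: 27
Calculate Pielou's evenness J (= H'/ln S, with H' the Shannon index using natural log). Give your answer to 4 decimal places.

Total N = 32+22+32+17+17+22+23+18+33+18+31+27 = 292, so the proportions are 0.109589, 0.075342, 0.109589, 0.058219, 0.058219, 0.075342, 0.078767, 0.061644, 0.113014, 0.061644, 0.106164, 0.092466 (working shown to 6 dp, full precision carried).
H' = −Σ pᵢ ln pᵢ = −((-0.242303) + (-0.194814) + (-0.242303) + (-0.165549) + (-0.165549) + (-0.194814) + (-0.200168) + (-0.171763) + (-0.246398) + (-0.171763) + (-0.238102) + (-0.220153)) = 2.453679.
With S = 12 species, ln S = 2.484907, so J = 2.453679/2.484907 = 0.987433, i.e. 0.9874 to 4 decimal places.

0.9874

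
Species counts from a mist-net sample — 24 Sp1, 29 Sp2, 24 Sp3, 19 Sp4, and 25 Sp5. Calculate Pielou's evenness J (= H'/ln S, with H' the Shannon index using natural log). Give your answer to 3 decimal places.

0.995

Total N = 24+29+24+19+25 = 121, so the proportions are 0.19835, 0.23967, 0.19835, 0.15702, 0.20661 (working shown to 5 dp, full precision carried).
H' = −Σ pᵢ ln pᵢ = −((-0.32087) + (-0.34237) + (-0.32087) + (-0.29071) + (-0.32581)) = 1.60063.
With S = 5 species, ln S = 1.60944, so J = 1.60063/1.60944 = 0.99453, i.e. 0.995 to 3 decimal places.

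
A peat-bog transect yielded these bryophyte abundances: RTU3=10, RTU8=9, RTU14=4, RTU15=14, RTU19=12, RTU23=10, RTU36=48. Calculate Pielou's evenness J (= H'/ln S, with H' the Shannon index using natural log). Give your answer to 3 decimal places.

0.845

Total N = 10+9+4+14+12+10+48 = 107, so the proportions are 0.09346, 0.08411, 0.03738, 0.13084, 0.11215, 0.09346, 0.4486 (working shown to 5 dp, full precision carried).
H' = −Σ pᵢ ln pᵢ = −((-0.22152) + (-0.20823) + (-0.12286) + (-0.26610) + (-0.24537) + (-0.22152) + (-0.35961)) = 1.64521.
With S = 7 species, ln S = 1.94591, so J = 1.64521/1.94591 = 0.84547, i.e. 0.845 to 3 decimal places.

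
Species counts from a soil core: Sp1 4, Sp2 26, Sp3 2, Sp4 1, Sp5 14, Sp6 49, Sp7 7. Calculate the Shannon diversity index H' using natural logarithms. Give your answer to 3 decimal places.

1.403

Total N = 4+26+2+1+14+49+7 = 103, so the proportions are 0.03883, 0.25243, 0.01942, 0.00971, 0.13592, 0.47573, 0.06796 (working shown to 5 dp, full precision carried).
Each pᵢ ln pᵢ term: 0.03883×(-3.24843)=-0.12615, 0.25243×(-1.37663)=-0.34750, 0.01942×(-3.94158)=-0.07654, 0.00971×(-4.63473)=-0.04500, 0.13592×(-1.99567)=-0.27126, 0.47573×(-0.74291)=-0.35342, 0.06796×(-2.68882)=-0.18274.
Sum = -1.40260, so H' = 1.403.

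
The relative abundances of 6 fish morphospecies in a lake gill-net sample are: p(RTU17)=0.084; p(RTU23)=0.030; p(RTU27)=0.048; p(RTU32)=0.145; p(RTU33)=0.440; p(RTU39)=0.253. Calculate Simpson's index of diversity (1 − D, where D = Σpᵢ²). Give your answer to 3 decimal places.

0.711

D = 0.084² + 0.03² + 0.048² + 0.145² + 0.44² + 0.253² = 0.00706 + 0.00090 + 0.00230 + 0.02102 + 0.19360 + 0.06401 = 0.28889 (working shown to 5 dp, full precision carried).
So 1 − D = 0.71111, i.e. 0.711 to 3 decimal places.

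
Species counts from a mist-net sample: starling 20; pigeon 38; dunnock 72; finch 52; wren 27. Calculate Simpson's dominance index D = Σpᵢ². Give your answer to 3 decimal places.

0.239

Total N = 20+38+72+52+27 = 209, so the proportions are 0.09569, 0.18182, 0.3445, 0.2488, 0.12919 (working shown to 5 dp, full precision carried).
D = 0.09569² + 0.18182² + 0.3445² + 0.2488² + 0.12919² = 0.00916 + 0.03306 + 0.11868 + 0.06190 + 0.01669 = 0.23949.
To 3 decimal places, D = 0.239.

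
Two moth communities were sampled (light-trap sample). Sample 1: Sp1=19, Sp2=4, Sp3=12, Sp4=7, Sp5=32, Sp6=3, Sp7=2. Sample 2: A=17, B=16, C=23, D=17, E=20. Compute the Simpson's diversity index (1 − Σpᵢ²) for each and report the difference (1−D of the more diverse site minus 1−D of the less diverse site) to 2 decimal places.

Sample 1: N=79, proportions 0.2405, 0.0506, 0.1519, 0.0886, 0.4051, 0.038, 0.0253, giving 1−D = 0.7425 (working shown to 4 dp, full precision carried).
Sample 2: N=93, proportions 0.1828, 0.172, 0.2473, 0.1828, 0.2151, giving 1−D = 0.7962.
Difference = |0.7425 − 0.7962| = 0.0537, i.e. 0.05 to 2 decimal places.

0.05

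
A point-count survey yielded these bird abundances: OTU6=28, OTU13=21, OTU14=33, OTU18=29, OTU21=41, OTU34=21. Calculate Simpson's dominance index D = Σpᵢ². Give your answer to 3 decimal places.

Total N = 28+21+33+29+41+21 = 173, so the proportions are 0.16185, 0.12139, 0.19075, 0.16763, 0.23699, 0.12139 (working shown to 5 dp, full precision carried).
D = 0.16185² + 0.12139² + 0.19075² + 0.16763² + 0.23699² + 0.12139² = 0.02620 + 0.01473 + 0.03639 + 0.02810 + 0.05617 + 0.01473 = 0.17632.
To 3 decimal places, D = 0.176.

0.176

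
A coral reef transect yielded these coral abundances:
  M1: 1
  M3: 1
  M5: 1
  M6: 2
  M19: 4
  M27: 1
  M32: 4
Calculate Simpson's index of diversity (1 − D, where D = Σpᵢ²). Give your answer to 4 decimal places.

Total N = 1+1+1+2+4+1+4 = 14, so the proportions are 0.071429, 0.071429, 0.071429, 0.142857, 0.285714, 0.071429, 0.285714 (working shown to 6 dp, full precision carried).
D = 0.071429² + 0.071429² + 0.071429² + 0.142857² + 0.285714² + 0.071429² + 0.285714² = 0.005102 + 0.005102 + 0.005102 + 0.020408 + 0.081633 + 0.005102 + 0.081633 = 0.204082.
So 1 − D = 0.795918, i.e. 0.7959 to 4 decimal places.

0.7959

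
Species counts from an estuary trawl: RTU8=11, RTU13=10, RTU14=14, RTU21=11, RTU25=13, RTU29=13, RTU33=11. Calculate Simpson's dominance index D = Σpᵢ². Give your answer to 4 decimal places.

Total N = 11+10+14+11+13+13+11 = 83, so the proportions are 0.13253, 0.120482, 0.168675, 0.13253, 0.156627, 0.156627, 0.13253 (working shown to 6 dp, full precision carried).
D = 0.13253² + 0.120482² + 0.168675² + 0.13253² + 0.156627² + 0.156627² + 0.13253² = 0.017564 + 0.014516 + 0.028451 + 0.017564 + 0.024532 + 0.024532 + 0.017564 = 0.144723.
To 4 decimal places, D = 0.1447.

0.1447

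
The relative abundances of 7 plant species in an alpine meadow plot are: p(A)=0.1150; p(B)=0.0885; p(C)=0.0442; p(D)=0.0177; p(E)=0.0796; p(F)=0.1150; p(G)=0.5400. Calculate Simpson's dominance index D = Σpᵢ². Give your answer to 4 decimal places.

0.3345

D = 0.115² + 0.0885² + 0.0442² + 0.0177² + 0.0796² + 0.115² + 0.54² = 0.013225 + 0.007832 + 0.001954 + 0.000313 + 0.006336 + 0.013225 + 0.291600 = 0.334485 (working shown to 6 dp, full precision carried).
To 4 decimal places, D = 0.3345.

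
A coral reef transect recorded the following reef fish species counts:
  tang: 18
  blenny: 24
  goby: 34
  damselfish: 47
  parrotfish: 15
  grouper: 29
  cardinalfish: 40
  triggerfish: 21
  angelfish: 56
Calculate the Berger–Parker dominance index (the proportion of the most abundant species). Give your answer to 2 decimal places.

0.20

Total N = 18+24+34+47+15+29+40+21+56 = 284, so the proportions are 0.0634, 0.0845, 0.1197, 0.1655, 0.0528, 0.1021, 0.1408, 0.0739, 0.1972 (working shown to 4 dp, full precision carried).
The largest proportion is 0.1972, i.e. d = 0.20 to 2 decimal places.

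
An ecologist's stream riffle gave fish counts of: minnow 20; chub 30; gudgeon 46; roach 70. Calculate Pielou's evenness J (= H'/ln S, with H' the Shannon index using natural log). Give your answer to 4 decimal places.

0.9261

Total N = 20+30+46+70 = 166, so the proportions are 0.120482, 0.180723, 0.277108, 0.421687 (working shown to 6 dp, full precision carried).
H' = −Σ pᵢ ln pᵢ = −((-0.254971) + (-0.309179) + (-0.355626) + (-0.364123)) = 1.283899.
With S = 4 species, ln S = 1.386294, so J = 1.283899/1.386294 = 0.926137, i.e. 0.9261 to 4 decimal places.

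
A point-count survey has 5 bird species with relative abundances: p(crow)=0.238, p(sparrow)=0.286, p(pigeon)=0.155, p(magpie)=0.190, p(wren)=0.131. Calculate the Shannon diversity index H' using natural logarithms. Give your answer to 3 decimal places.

Each pᵢ ln pᵢ term (working shown to 5 dp, full precision carried): 0.238×(-1.43548)=-0.34165, 0.286×(-1.25176)=-0.35800, 0.155×(-1.86433)=-0.28897, 0.19×(-1.66073)=-0.31554, 0.131×(-2.03256)=-0.26627.
Sum = -1.57042, so H' = 1.570.

1.570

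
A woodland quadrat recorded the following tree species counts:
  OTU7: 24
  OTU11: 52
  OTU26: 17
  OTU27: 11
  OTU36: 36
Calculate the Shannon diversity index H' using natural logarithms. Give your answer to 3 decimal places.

Total N = 24+52+17+11+36 = 140, so the proportions are 0.17143, 0.37143, 0.12143, 0.07857, 0.25714 (working shown to 5 dp, full precision carried).
Each pᵢ ln pᵢ term: 0.17143×(-1.76359)=-0.30233, 0.37143×(-0.99040)=-0.36786, 0.12143×(-2.10843)=-0.25602, 0.07857×(-2.54375)=-0.19987, 0.25714×(-1.35812)=-0.34923.
Sum = -1.47531, so H' = 1.475.

1.475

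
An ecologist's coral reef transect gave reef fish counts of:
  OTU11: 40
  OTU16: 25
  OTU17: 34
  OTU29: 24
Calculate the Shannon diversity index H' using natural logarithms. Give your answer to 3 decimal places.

1.363

Total N = 40+25+34+24 = 123, so the proportions are 0.3252, 0.20325, 0.27642, 0.19512 (working shown to 5 dp, full precision carried).
Each pᵢ ln pᵢ term: 0.3252×(-1.12330)=-0.36530, 0.20325×(-1.59331)=-0.32384, 0.27642×(-1.28582)=-0.35543, 0.19512×(-1.63413)=-0.31885.
Sum = -1.36343, so H' = 1.363.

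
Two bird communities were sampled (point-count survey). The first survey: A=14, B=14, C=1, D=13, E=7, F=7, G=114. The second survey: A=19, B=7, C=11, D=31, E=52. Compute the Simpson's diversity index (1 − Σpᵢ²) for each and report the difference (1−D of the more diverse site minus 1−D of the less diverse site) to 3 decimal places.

The first survey: N=170, proportions 0.08235, 0.08235, 0.00588, 0.07647, 0.04118, 0.04118, 0.67059, giving 1−D = 0.52747 (working shown to 5 dp, full precision carried).
The second survey: N=120, proportions 0.15833, 0.05833, 0.09167, 0.25833, 0.43333, giving 1−D = 0.70861.
Difference = |0.52747 − 0.70861| = 0.18114, i.e. 0.181 to 3 decimal places.

0.181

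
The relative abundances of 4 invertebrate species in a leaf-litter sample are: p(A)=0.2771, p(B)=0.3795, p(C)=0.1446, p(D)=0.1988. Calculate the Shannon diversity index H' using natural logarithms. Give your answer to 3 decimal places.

Each pᵢ ln pᵢ term (working shown to 5 dp, full precision carried): 0.2771×(-1.28338)=-0.35562, 0.3795×(-0.96890)=-0.36770, 0.1446×(-1.93378)=-0.27963, 0.1988×(-1.61546)=-0.32115.
Sum = -1.32410, so H' = 1.324.

1.324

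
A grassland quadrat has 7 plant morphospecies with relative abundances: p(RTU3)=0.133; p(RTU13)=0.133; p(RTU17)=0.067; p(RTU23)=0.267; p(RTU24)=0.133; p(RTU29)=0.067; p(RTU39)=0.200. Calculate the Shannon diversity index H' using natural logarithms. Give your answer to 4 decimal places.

Each pᵢ ln pᵢ term (working shown to 6 dp, full precision carried): 0.133×(-2.017406)=-0.268315, 0.133×(-2.017406)=-0.268315, 0.067×(-2.703063)=-0.181105, 0.267×(-1.320507)=-0.352575, 0.133×(-2.017406)=-0.268315, 0.067×(-2.703063)=-0.181105, 0.2×(-1.609438)=-0.321888.
Sum = -1.841618, so H' = 1.8416.

1.8416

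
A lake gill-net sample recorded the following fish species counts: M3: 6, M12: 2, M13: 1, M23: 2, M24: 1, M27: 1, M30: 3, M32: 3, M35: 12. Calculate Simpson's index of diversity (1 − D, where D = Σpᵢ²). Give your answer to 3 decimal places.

Total N = 6+2+1+2+1+1+3+3+12 = 31, so the proportions are 0.19355, 0.06452, 0.03226, 0.06452, 0.03226, 0.03226, 0.09677, 0.09677, 0.3871 (working shown to 5 dp, full precision carried).
D = 0.19355² + 0.06452² + 0.03226² + 0.06452² + 0.03226² + 0.03226² + 0.09677² + 0.09677² + 0.3871² = 0.03746 + 0.00416 + 0.00104 + 0.00416 + 0.00104 + 0.00104 + 0.00937 + 0.00937 + 0.14984 = 0.21748.
So 1 − D = 0.78252, i.e. 0.783 to 3 decimal places.

0.783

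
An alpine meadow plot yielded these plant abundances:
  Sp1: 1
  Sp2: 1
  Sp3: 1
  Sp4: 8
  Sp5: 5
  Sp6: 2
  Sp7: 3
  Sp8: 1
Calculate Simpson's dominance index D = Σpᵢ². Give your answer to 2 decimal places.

Total N = 1+1+1+8+5+2+3+1 = 22, so the proportions are 0.0455, 0.0455, 0.0455, 0.3636, 0.2273, 0.0909, 0.1364, 0.0455 (working shown to 4 dp, full precision carried).
D = 0.0455² + 0.0455² + 0.0455² + 0.3636² + 0.2273² + 0.0909² + 0.1364² + 0.0455² = 0.0021 + 0.0021 + 0.0021 + 0.1322 + 0.0517 + 0.0083 + 0.0186 + 0.0021 = 0.2190.
To 2 decimal places, D = 0.22.

0.22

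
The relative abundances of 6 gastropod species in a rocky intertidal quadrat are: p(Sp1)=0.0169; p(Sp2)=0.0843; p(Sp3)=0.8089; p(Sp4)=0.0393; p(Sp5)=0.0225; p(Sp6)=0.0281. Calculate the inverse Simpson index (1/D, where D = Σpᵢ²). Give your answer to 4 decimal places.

1.5048

D = 0.0169² + 0.0843² + 0.8089² + 0.0393² + 0.0225² + 0.0281² = 0.0002856 + 0.0071065 + 0.6543192 + 0.0015445 + 0.0005062 + 0.0007896 = 0.6645517 (working shown to 7 dp, full precision carried).
So 1/D = 1.504774, i.e. 1.5048 to 4 decimal places.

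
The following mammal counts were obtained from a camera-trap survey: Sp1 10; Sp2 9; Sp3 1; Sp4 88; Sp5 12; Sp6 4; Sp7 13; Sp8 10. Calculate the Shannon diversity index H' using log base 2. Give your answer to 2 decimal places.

Total N = 10+9+1+88+12+4+13+10 = 147, so the proportions are 0.068, 0.0612, 0.0068, 0.5986, 0.0816, 0.0272, 0.0884, 0.068 (working shown to 4 dp, full precision carried).
Each pᵢ log₂ pᵢ term: 0.068×(-3.8777)=-0.2638, 0.0612×(-4.0297)=-0.2467, 0.0068×(-7.1997)=-0.0490, 0.5986×(-0.7402)=-0.4431, 0.0816×(-3.6147)=-0.2951, 0.0272×(-5.1997)=-0.1415, 0.0884×(-3.4992)=-0.3095, 0.068×(-3.8777)=-0.2638.
Sum = -2.0124, so H' = 2.01.

2.01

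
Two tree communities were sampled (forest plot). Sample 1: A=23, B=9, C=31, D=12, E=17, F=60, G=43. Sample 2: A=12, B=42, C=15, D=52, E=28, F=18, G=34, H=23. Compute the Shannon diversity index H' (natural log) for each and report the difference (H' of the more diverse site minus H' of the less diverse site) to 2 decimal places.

Sample 1: N=195, proportions 0.1179, 0.0462, 0.159, 0.0615, 0.0872, 0.3077, 0.2205, giving H' = 1.7667 (working shown to 4 dp, full precision carried).
Sample 2: N=224, proportions 0.0536, 0.1875, 0.067, 0.2321, 0.125, 0.0804, 0.1518, 0.1027, giving H' = 1.9731.
Difference = |1.7667 − 1.9731| = 0.2064, i.e. 0.21 to 2 decimal places.

0.21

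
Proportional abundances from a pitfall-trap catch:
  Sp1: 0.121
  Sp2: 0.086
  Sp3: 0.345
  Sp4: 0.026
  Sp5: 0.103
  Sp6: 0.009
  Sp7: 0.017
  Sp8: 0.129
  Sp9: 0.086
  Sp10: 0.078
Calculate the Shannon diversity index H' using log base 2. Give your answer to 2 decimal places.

2.81

Each pᵢ log₂ pᵢ term (working shown to 4 dp, full precision carried): 0.121×(-3.0469)=-0.3687, 0.086×(-3.5395)=-0.3044, 0.345×(-1.5353)=-0.5297, 0.026×(-5.2653)=-0.1369, 0.103×(-3.2793)=-0.3378, 0.009×(-6.7959)=-0.0612, 0.017×(-5.8783)=-0.0999, 0.129×(-2.9546)=-0.3811, 0.086×(-3.5395)=-0.3044, 0.078×(-3.6804)=-0.2871.
Sum = -2.8111, so H' = 2.81.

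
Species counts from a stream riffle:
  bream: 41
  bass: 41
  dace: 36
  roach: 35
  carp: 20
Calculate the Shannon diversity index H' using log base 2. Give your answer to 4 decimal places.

Total N = 41+41+36+35+20 = 173, so the proportions are 0.236994, 0.236994, 0.208092, 0.202312, 0.115607 (working shown to 6 dp, full precision carried).
Each pᵢ log₂ pᵢ term: 0.236994×(-2.077076)=-0.492255, 0.236994×(-2.077076)=-0.492255, 0.208092×(-2.264703)=-0.471268, 0.202312×(-2.305345)=-0.466399, 0.115607×(-3.112700)=-0.359850.
Sum = -2.282027, so H' = 2.2820.

2.2820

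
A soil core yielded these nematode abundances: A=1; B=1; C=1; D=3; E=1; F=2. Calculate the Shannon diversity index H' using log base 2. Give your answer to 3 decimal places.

Total N = 1+1+1+3+1+2 = 9, so the proportions are 0.11111, 0.11111, 0.11111, 0.33333, 0.11111, 0.22222 (working shown to 5 dp, full precision carried).
Each pᵢ log₂ pᵢ term: 0.11111×(-3.16993)=-0.35221, 0.11111×(-3.16993)=-0.35221, 0.11111×(-3.16993)=-0.35221, 0.33333×(-1.58496)=-0.52832, 0.11111×(-3.16993)=-0.35221, 0.22222×(-2.16993)=-0.48221.
Sum = -2.41938, so H' = 2.419.

2.419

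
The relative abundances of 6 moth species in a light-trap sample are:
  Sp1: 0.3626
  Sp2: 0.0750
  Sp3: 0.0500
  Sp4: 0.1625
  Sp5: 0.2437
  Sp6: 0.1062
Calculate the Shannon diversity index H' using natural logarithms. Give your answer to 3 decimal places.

Each pᵢ ln pᵢ term (working shown to 5 dp, full precision carried): 0.3626×(-1.01445)=-0.36784, 0.075×(-2.59027)=-0.19427, 0.05×(-2.99573)=-0.14979, 0.1625×(-1.81708)=-0.29528, 0.2437×(-1.41182)=-0.34406, 0.1062×(-2.24243)=-0.23815.
Sum = -1.58938, so H' = 1.589.

1.589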